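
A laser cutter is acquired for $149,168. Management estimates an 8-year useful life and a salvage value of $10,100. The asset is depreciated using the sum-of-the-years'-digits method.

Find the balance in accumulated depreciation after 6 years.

$127,479

Depreciable base = $149,168 − $10,100 = $139,068.
Sum of the years' digits = 8+7+6+5+4+3+2+1 = 36.
Year 1: $139,068 × 8/36 = $30,904. Book value $118,264.
Year 2: $139,068 × 7/36 = $27,041. Book value $91,223.
Year 3: $139,068 × 6/36 = $23,178. Book value $68,045.
Year 4: $139,068 × 5/36 = $19,315. Book value $48,730.
Year 5: $139,068 × 4/36 = $15,452. Book value $33,278.
Year 6: $139,068 × 3/36 = $11,589. Book value $21,689.
Accumulated through year 6 = $149,168 − $21,689 = $127,479.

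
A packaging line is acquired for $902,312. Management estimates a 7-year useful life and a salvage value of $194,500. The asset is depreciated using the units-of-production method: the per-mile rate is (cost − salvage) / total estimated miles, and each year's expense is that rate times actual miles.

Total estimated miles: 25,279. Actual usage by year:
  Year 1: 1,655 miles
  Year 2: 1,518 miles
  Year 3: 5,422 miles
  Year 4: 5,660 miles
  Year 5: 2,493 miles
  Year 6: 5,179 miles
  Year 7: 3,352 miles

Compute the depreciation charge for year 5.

Depreciable base = $902,312 − $194,500 = $707,812.
Rate = $707,812 / 25,279 miles = $28 per mile.
Year 1: 1,655 × $28 = $46,340. Book value $855,972.
Year 2: 1,518 × $28 = $42,504. Book value $813,468.
Year 3: 5,422 × $28 = $151,816. Book value $661,652.
Year 4: 5,660 × $28 = $158,480. Book value $503,172.
Year 5: 2,493 × $28 = $69,804. Book value $433,368.

$69,804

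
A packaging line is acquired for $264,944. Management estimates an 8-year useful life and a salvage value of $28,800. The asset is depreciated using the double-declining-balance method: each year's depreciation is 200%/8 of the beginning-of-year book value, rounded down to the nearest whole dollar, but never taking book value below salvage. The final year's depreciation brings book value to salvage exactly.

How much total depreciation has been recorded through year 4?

$181,113

Depreciable base = $264,944 − $28,800 = $236,144.
Year 1: ⌊$264,944 × 200%/8⌋ = $66,236. Book value $198,708.
Year 2: ⌊$198,708 × 200%/8⌋ = $49,677. Book value $149,031.
Year 3: ⌊$149,031 × 200%/8⌋ = $37,257. Book value $111,774.
Year 4: ⌊$111,774 × 200%/8⌋ = $27,943. Book value $83,831.
Accumulated through year 4 = $264,944 − $83,831 = $181,113.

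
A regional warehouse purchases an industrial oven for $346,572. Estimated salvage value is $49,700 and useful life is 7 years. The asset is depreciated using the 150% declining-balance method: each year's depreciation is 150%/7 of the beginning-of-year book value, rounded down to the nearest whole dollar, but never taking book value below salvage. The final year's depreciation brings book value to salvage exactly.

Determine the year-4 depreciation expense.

$36,023

Depreciable base = $346,572 − $49,700 = $296,872.
Year 1: ⌊$346,572 × 150%/7⌋ = $74,265. Book value $272,307.
Year 2: ⌊$272,307 × 150%/7⌋ = $58,351. Book value $213,956.
Year 3: ⌊$213,956 × 150%/7⌋ = $45,847. Book value $168,109.
Year 4: ⌊$168,109 × 150%/7⌋ = $36,023. Book value $132,086.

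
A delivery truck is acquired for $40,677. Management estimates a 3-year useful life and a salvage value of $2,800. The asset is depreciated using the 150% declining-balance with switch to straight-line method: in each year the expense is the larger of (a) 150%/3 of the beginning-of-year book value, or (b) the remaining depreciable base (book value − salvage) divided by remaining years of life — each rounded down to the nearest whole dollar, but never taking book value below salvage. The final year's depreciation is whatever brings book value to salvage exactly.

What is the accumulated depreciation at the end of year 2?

Depreciable base = $40,677 − $2,800 = $37,877.
Year 1: DB = ⌊$40,677 × 150%/3⌋ = $20,338; SL = ⌊$37,877/3⌋ = $12,625 → take DB $20,338. Book value $20,339.
Year 2: DB = ⌊$20,339 × 150%/3⌋ = $10,169; SL = ⌊$17,539/2⌋ = $8,769 → take DB $10,169. Book value $10,170.
Accumulated through year 2 = $40,677 − $10,170 = $30,507.

$30,507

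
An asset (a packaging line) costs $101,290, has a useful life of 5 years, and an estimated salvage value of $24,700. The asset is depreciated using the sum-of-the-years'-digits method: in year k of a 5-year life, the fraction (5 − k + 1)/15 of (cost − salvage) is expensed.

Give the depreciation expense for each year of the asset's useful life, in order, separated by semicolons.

$25,530; $20,424; $15,318; $10,212; $5,106

Depreciable base = $101,290 − $24,700 = $76,590.
Sum of the years' digits = 5+4+3+2+1 = 15.
Year 1: $76,590 × 5/15 = $25,530. Book value $75,760.
Year 2: $76,590 × 4/15 = $20,424. Book value $55,336.
Year 3: $76,590 × 3/15 = $15,318. Book value $40,018.
Year 4: $76,590 × 2/15 = $10,212. Book value $29,806.
Year 5: $76,590 × 1/15 = $5,106. Book value $24,700.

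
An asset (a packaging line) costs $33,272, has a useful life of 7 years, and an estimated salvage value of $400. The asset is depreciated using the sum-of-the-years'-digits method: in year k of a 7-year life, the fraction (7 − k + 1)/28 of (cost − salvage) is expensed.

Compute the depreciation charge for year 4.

Depreciable base = $33,272 − $400 = $32,872.
Sum of the years' digits = 7+6+5+4+3+2+1 = 28.
Year 1: $32,872 × 7/28 = $8,218. Book value $25,054.
Year 2: $32,872 × 6/28 = $7,044. Book value $18,010.
Year 3: $32,872 × 5/28 = $5,870. Book value $12,140.
Year 4: $32,872 × 4/28 = $4,696. Book value $7,444.

$4,696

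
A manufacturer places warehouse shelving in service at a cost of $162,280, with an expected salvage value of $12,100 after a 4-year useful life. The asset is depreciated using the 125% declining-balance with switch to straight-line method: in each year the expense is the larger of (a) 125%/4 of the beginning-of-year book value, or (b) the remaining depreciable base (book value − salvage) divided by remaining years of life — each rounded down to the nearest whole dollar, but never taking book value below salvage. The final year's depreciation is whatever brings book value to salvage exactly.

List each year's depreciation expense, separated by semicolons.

$50,712; $34,865; $32,301; $32,302

Depreciable base = $162,280 − $12,100 = $150,180.
Year 1: DB = ⌊$162,280 × 125%/4⌋ = $50,712; SL = ⌊$150,180/4⌋ = $37,545 → take DB $50,712. Book value $111,568.
Year 2: DB = ⌊$111,568 × 125%/4⌋ = $34,865; SL = ⌊$99,468/3⌋ = $33,156 → take DB $34,865. Book value $76,703.
Year 3: DB = ⌊$76,703 × 125%/4⌋ = $23,969; SL = ⌊$64,603/2⌋ = $32,301 → take SL $32,301. Book value $44,402.
Year 4 (final): $44,402 − $12,100 = $32,302. Book value $12,100.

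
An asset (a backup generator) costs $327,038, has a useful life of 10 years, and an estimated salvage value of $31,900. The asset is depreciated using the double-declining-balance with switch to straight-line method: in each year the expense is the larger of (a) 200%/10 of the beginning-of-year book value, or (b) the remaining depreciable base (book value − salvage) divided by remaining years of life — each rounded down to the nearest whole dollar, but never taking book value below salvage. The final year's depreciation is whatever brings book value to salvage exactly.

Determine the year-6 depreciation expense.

Depreciable base = $327,038 − $31,900 = $295,138.
Year 1: DB = ⌊$327,038 × 200%/10⌋ = $65,407; SL = ⌊$295,138/10⌋ = $29,513 → take DB $65,407. Book value $261,631.
Year 2: DB = ⌊$261,631 × 200%/10⌋ = $52,326; SL = ⌊$229,731/9⌋ = $25,525 → take DB $52,326. Book value $209,305.
Year 3: DB = ⌊$209,305 × 200%/10⌋ = $41,861; SL = ⌊$177,405/8⌋ = $22,175 → take DB $41,861. Book value $167,444.
Year 4: DB = ⌊$167,444 × 200%/10⌋ = $33,488; SL = ⌊$135,544/7⌋ = $19,363 → take DB $33,488. Book value $133,956.
Year 5: DB = ⌊$133,956 × 200%/10⌋ = $26,791; SL = ⌊$102,056/6⌋ = $17,009 → take DB $26,791. Book value $107,165.
Year 6: DB = ⌊$107,165 × 200%/10⌋ = $21,433; SL = ⌊$75,265/5⌋ = $15,053 → take DB $21,433. Book value $85,732.

$21,433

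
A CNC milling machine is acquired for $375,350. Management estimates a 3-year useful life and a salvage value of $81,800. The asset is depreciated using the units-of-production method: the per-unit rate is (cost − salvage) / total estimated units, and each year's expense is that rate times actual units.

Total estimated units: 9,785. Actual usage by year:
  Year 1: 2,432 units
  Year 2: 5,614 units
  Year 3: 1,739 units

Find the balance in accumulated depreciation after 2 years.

$241,380

Depreciable base = $375,350 − $81,800 = $293,550.
Rate = $293,550 / 9,785 units = $30 per unit.
Year 1: 2,432 × $30 = $72,960. Book value $302,390.
Year 2: 5,614 × $30 = $168,420. Book value $133,970.
Accumulated through year 2 = $375,350 − $133,970 = $241,380.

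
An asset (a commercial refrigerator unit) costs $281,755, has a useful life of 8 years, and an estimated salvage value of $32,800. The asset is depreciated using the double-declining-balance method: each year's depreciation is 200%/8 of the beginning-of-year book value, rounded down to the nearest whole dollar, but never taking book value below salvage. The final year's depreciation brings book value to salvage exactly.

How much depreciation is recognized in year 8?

$4,811

Depreciable base = $281,755 − $32,800 = $248,955.
Year 1: ⌊$281,755 × 200%/8⌋ = $70,438. Book value $211,317.
Year 2: ⌊$211,317 × 200%/8⌋ = $52,829. Book value $158,488.
Year 3: ⌊$158,488 × 200%/8⌋ = $39,622. Book value $118,866.
Year 4: ⌊$118,866 × 200%/8⌋ = $29,716. Book value $89,150.
Year 5: ⌊$89,150 × 200%/8⌋ = $22,287. Book value $66,863.
Year 6: ⌊$66,863 × 200%/8⌋ = $16,715. Book value $50,148.
Year 7: ⌊$50,148 × 200%/8⌋ = $12,537. Book value $37,611.
Year 8 (final): $37,611 − $32,800 = $4,811. Book value $32,800.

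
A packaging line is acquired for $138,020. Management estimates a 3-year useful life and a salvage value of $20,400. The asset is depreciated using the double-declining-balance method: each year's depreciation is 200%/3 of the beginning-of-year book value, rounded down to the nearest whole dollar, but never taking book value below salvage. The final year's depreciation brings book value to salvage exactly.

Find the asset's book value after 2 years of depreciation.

$20,400

Depreciable base = $138,020 − $20,400 = $117,620.
Year 1: ⌊$138,020 × 200%/3⌋ = $92,013. Book value $46,007.
Year 2: ⌊$46,007 × 200%/3⌋ = $30,671, capped at $25,607. Book value $20,400.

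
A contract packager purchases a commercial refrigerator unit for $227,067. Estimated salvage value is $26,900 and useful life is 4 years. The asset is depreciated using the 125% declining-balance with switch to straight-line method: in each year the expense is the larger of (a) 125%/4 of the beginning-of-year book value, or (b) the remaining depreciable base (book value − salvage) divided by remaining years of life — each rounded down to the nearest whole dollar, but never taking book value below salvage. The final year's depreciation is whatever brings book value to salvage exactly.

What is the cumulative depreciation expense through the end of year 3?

Depreciable base = $227,067 − $26,900 = $200,167.
Year 1: DB = ⌊$227,067 × 125%/4⌋ = $70,958; SL = ⌊$200,167/4⌋ = $50,041 → take DB $70,958. Book value $156,109.
Year 2: DB = ⌊$156,109 × 125%/4⌋ = $48,784; SL = ⌊$129,209/3⌋ = $43,069 → take DB $48,784. Book value $107,325.
Year 3: DB = ⌊$107,325 × 125%/4⌋ = $33,539; SL = ⌊$80,425/2⌋ = $40,212 → take SL $40,212. Book value $67,113.
Accumulated through year 3 = $227,067 − $67,113 = $159,954.

$159,954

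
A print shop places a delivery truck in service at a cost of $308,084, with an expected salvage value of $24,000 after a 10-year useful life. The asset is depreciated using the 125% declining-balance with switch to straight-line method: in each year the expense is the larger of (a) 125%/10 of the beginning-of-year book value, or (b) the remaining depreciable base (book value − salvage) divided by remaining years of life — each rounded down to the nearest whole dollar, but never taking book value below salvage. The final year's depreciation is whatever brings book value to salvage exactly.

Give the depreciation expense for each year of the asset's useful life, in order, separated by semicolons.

Depreciable base = $308,084 − $24,000 = $284,084.
Year 1: DB = ⌊$308,084 × 125%/10⌋ = $38,510; SL = ⌊$284,084/10⌋ = $28,408 → take DB $38,510. Book value $269,574.
Year 2: DB = ⌊$269,574 × 125%/10⌋ = $33,696; SL = ⌊$245,574/9⌋ = $27,286 → take DB $33,696. Book value $235,878.
Year 3: DB = ⌊$235,878 × 125%/10⌋ = $29,484; SL = ⌊$211,878/8⌋ = $26,484 → take DB $29,484. Book value $206,394.
Year 4: DB = ⌊$206,394 × 125%/10⌋ = $25,799; SL = ⌊$182,394/7⌋ = $26,056 → take SL $26,056. Book value $180,338.
Year 5: DB = ⌊$180,338 × 125%/10⌋ = $22,542; SL = ⌊$156,338/6⌋ = $26,056 → take SL $26,056. Book value $154,282.
Year 6: DB = ⌊$154,282 × 125%/10⌋ = $19,285; SL = ⌊$130,282/5⌋ = $26,056 → take SL $26,056. Book value $128,226.
Year 7: DB = ⌊$128,226 × 125%/10⌋ = $16,028; SL = ⌊$104,226/4⌋ = $26,056 → take SL $26,056. Book value $102,170.
Year 8: DB = ⌊$102,170 × 125%/10⌋ = $12,771; SL = ⌊$78,170/3⌋ = $26,056 → take SL $26,056. Book value $76,114.
Year 9: DB = ⌊$76,114 × 125%/10⌋ = $9,514; SL = ⌊$52,114/2⌋ = $26,057 → take SL $26,057. Book value $50,057.
Year 10 (final): $50,057 − $24,000 = $26,057. Book value $24,000.

$38,510; $33,696; $29,484; $26,056; $26,056; $26,056; $26,056; $26,056; $26,057; $26,057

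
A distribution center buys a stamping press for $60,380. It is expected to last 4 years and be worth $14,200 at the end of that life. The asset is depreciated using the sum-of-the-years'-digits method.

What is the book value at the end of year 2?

$28,054

Depreciable base = $60,380 − $14,200 = $46,180.
Sum of the years' digits = 4+3+2+1 = 10.
Year 1: $46,180 × 4/10 = $18,472. Book value $41,908.
Year 2: $46,180 × 3/10 = $13,854. Book value $28,054.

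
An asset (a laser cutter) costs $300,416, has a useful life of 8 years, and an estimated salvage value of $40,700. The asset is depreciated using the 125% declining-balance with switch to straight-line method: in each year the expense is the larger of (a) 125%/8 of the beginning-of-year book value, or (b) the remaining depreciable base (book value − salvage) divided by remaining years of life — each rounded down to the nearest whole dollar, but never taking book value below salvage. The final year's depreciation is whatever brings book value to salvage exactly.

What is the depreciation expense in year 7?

Depreciable base = $300,416 − $40,700 = $259,716.
Year 1: DB = ⌊$300,416 × 125%/8⌋ = $46,940; SL = ⌊$259,716/8⌋ = $32,464 → take DB $46,940. Book value $253,476.
Year 2: DB = ⌊$253,476 × 125%/8⌋ = $39,605; SL = ⌊$212,776/7⌋ = $30,396 → take DB $39,605. Book value $213,871.
Year 3: DB = ⌊$213,871 × 125%/8⌋ = $33,417; SL = ⌊$173,171/6⌋ = $28,861 → take DB $33,417. Book value $180,454.
Year 4: DB = ⌊$180,454 × 125%/8⌋ = $28,195; SL = ⌊$139,754/5⌋ = $27,950 → take DB $28,195. Book value $152,259.
Year 5: DB = ⌊$152,259 × 125%/8⌋ = $23,790; SL = ⌊$111,559/4⌋ = $27,889 → take SL $27,889. Book value $124,370.
Year 6: DB = ⌊$124,370 × 125%/8⌋ = $19,432; SL = ⌊$83,670/3⌋ = $27,890 → take SL $27,890. Book value $96,480.
Year 7: DB = ⌊$96,480 × 125%/8⌋ = $15,075; SL = ⌊$55,780/2⌋ = $27,890 → take SL $27,890. Book value $68,590.

$27,890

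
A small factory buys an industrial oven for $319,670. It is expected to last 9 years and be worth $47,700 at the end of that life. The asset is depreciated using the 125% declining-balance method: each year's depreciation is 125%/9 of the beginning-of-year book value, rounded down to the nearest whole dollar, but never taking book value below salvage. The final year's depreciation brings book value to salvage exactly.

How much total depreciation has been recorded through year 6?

Depreciable base = $319,670 − $47,700 = $271,970.
Year 1: ⌊$319,670 × 125%/9⌋ = $44,398. Book value $275,272.
Year 2: ⌊$275,272 × 125%/9⌋ = $38,232. Book value $237,040.
Year 3: ⌊$237,040 × 125%/9⌋ = $32,922. Book value $204,118.
Year 4: ⌊$204,118 × 125%/9⌋ = $28,349. Book value $175,769.
Year 5: ⌊$175,769 × 125%/9⌋ = $24,412. Book value $151,357.
Year 6: ⌊$151,357 × 125%/9⌋ = $21,021. Book value $130,336.
Accumulated through year 6 = $319,670 − $130,336 = $189,334.

$189,334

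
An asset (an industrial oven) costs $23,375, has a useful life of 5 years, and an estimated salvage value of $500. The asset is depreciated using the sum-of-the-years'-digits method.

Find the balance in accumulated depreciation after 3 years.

$18,300

Depreciable base = $23,375 − $500 = $22,875.
Sum of the years' digits = 5+4+3+2+1 = 15.
Year 1: $22,875 × 5/15 = $7,625. Book value $15,750.
Year 2: $22,875 × 4/15 = $6,100. Book value $9,650.
Year 3: $22,875 × 3/15 = $4,575. Book value $5,075.
Accumulated through year 3 = $23,375 − $5,075 = $18,300.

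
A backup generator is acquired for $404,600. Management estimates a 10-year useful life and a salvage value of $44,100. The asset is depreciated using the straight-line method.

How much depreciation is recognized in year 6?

$36,050

Depreciable base = $404,600 − $44,100 = $360,500.
Annual expense = $360,500 / 10 = $36,050.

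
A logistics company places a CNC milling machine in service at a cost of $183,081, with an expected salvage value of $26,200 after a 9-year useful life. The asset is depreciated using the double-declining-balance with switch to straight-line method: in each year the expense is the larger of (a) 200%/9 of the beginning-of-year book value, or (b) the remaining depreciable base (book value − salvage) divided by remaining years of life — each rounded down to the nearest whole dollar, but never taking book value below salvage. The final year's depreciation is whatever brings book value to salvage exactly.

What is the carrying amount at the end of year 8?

Depreciable base = $183,081 − $26,200 = $156,881.
Year 1: DB = ⌊$183,081 × 200%/9⌋ = $40,684; SL = ⌊$156,881/9⌋ = $17,431 → take DB $40,684. Book value $142,397.
Year 2: DB = ⌊$142,397 × 200%/9⌋ = $31,643; SL = ⌊$116,197/8⌋ = $14,524 → take DB $31,643. Book value $110,754.
Year 3: DB = ⌊$110,754 × 200%/9⌋ = $24,612; SL = ⌊$84,554/7⌋ = $12,079 → take DB $24,612. Book value $86,142.
Year 4: DB = ⌊$86,142 × 200%/9⌋ = $19,142; SL = ⌊$59,942/6⌋ = $9,990 → take DB $19,142. Book value $67,000.
Year 5: DB = ⌊$67,000 × 200%/9⌋ = $14,888; SL = ⌊$40,800/5⌋ = $8,160 → take DB $14,888. Book value $52,112.
Year 6: DB = ⌊$52,112 × 200%/9⌋ = $11,580; SL = ⌊$25,912/4⌋ = $6,478 → take DB $11,580. Book value $40,532.
Year 7: DB = ⌊$40,532 × 200%/9⌋ = $9,007; SL = ⌊$14,332/3⌋ = $4,777 → take DB $9,007. Book value $31,525.
Year 8: DB = ⌊$31,525 × 200%/9⌋ = $7,005; SL = ⌊$5,325/2⌋ = $2,662 → take DB $7,005, capped at $5,325. Book value $26,200.

$26,200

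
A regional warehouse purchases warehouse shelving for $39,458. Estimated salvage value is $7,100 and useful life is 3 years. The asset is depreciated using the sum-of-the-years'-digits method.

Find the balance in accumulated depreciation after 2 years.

$26,965

Depreciable base = $39,458 − $7,100 = $32,358.
Sum of the years' digits = 3+2+1 = 6.
Year 1: $32,358 × 3/6 = $16,179. Book value $23,279.
Year 2: $32,358 × 2/6 = $10,786. Book value $12,493.
Accumulated through year 2 = $39,458 − $12,493 = $26,965.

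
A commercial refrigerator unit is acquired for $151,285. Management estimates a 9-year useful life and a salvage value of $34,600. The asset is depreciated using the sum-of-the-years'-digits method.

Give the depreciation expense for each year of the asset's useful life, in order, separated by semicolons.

$23,337; $20,744; $18,151; $15,558; $12,965; $10,372; $7,779; $5,186; $2,593

Depreciable base = $151,285 − $34,600 = $116,685.
Sum of the years' digits = 9+8+7+6+5+4+3+2+1 = 45.
Year 1: $116,685 × 9/45 = $23,337. Book value $127,948.
Year 2: $116,685 × 8/45 = $20,744. Book value $107,204.
Year 3: $116,685 × 7/45 = $18,151. Book value $89,053.
Year 4: $116,685 × 6/45 = $15,558. Book value $73,495.
Year 5: $116,685 × 5/45 = $12,965. Book value $60,530.
Year 6: $116,685 × 4/45 = $10,372. Book value $50,158.
Year 7: $116,685 × 3/45 = $7,779. Book value $42,379.
Year 8: $116,685 × 2/45 = $5,186. Book value $37,193.
Year 9: $116,685 × 1/45 = $2,593. Book value $34,600.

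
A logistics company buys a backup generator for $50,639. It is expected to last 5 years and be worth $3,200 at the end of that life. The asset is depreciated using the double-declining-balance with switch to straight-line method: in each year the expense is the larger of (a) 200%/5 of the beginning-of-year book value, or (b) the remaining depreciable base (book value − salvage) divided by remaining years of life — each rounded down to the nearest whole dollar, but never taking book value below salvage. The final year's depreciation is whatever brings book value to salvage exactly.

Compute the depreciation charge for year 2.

Depreciable base = $50,639 − $3,200 = $47,439.
Year 1: DB = ⌊$50,639 × 200%/5⌋ = $20,255; SL = ⌊$47,439/5⌋ = $9,487 → take DB $20,255. Book value $30,384.
Year 2: DB = ⌊$30,384 × 200%/5⌋ = $12,153; SL = ⌊$27,184/4⌋ = $6,796 → take DB $12,153. Book value $18,231.

$12,153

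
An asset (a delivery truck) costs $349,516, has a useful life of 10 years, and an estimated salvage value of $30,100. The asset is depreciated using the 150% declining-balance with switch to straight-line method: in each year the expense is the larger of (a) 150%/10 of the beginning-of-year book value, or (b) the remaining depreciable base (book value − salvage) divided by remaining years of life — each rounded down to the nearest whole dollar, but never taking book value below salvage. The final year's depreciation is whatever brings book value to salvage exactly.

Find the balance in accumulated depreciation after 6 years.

$219,428

Depreciable base = $349,516 − $30,100 = $319,416.
Year 1: DB = ⌊$349,516 × 150%/10⌋ = $52,427; SL = ⌊$319,416/10⌋ = $31,941 → take DB $52,427. Book value $297,089.
Year 2: DB = ⌊$297,089 × 150%/10⌋ = $44,563; SL = ⌊$266,989/9⌋ = $29,665 → take DB $44,563. Book value $252,526.
Year 3: DB = ⌊$252,526 × 150%/10⌋ = $37,878; SL = ⌊$222,426/8⌋ = $27,803 → take DB $37,878. Book value $214,648.
Year 4: DB = ⌊$214,648 × 150%/10⌋ = $32,197; SL = ⌊$184,548/7⌋ = $26,364 → take DB $32,197. Book value $182,451.
Year 5: DB = ⌊$182,451 × 150%/10⌋ = $27,367; SL = ⌊$152,351/6⌋ = $25,391 → take DB $27,367. Book value $155,084.
Year 6: DB = ⌊$155,084 × 150%/10⌋ = $23,262; SL = ⌊$124,984/5⌋ = $24,996 → take SL $24,996. Book value $130,088.
Accumulated through year 6 = $349,516 − $130,088 = $219,428.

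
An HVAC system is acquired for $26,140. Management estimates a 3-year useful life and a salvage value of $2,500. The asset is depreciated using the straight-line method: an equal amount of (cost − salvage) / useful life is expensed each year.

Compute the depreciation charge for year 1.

Depreciable base = $26,140 − $2,500 = $23,640.
Annual expense = $23,640 / 3 = $7,880.

$7,880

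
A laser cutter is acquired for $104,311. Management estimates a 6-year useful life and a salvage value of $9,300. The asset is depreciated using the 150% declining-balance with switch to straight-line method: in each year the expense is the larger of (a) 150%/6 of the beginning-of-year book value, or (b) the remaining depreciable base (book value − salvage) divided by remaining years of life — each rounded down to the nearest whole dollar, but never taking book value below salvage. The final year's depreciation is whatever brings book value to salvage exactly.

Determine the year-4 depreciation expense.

$11,569

Depreciable base = $104,311 − $9,300 = $95,011.
Year 1: DB = ⌊$104,311 × 150%/6⌋ = $26,077; SL = ⌊$95,011/6⌋ = $15,835 → take DB $26,077. Book value $78,234.
Year 2: DB = ⌊$78,234 × 150%/6⌋ = $19,558; SL = ⌊$68,934/5⌋ = $13,786 → take DB $19,558. Book value $58,676.
Year 3: DB = ⌊$58,676 × 150%/6⌋ = $14,669; SL = ⌊$49,376/4⌋ = $12,344 → take DB $14,669. Book value $44,007.
Year 4: DB = ⌊$44,007 × 150%/6⌋ = $11,001; SL = ⌊$34,707/3⌋ = $11,569 → take SL $11,569. Book value $32,438.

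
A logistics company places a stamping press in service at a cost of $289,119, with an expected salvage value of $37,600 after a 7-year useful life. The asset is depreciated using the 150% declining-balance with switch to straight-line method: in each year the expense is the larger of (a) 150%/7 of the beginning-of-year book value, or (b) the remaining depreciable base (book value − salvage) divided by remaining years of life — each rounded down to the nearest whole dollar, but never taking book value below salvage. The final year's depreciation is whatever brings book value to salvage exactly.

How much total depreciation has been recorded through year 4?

$178,930

Depreciable base = $289,119 − $37,600 = $251,519.
Year 1: DB = ⌊$289,119 × 150%/7⌋ = $61,954; SL = ⌊$251,519/7⌋ = $35,931 → take DB $61,954. Book value $227,165.
Year 2: DB = ⌊$227,165 × 150%/7⌋ = $48,678; SL = ⌊$189,565/6⌋ = $31,594 → take DB $48,678. Book value $178,487.
Year 3: DB = ⌊$178,487 × 150%/7⌋ = $38,247; SL = ⌊$140,887/5⌋ = $28,177 → take DB $38,247. Book value $140,240.
Year 4: DB = ⌊$140,240 × 150%/7⌋ = $30,051; SL = ⌊$102,640/4⌋ = $25,660 → take DB $30,051. Book value $110,189.
Accumulated through year 4 = $289,119 − $110,189 = $178,930.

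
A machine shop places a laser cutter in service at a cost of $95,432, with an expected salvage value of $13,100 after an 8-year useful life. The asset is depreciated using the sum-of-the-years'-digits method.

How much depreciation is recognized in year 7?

Depreciable base = $95,432 − $13,100 = $82,332.
Sum of the years' digits = 8+7+6+5+4+3+2+1 = 36.
Year 1: $82,332 × 8/36 = $18,296. Book value $77,136.
Year 2: $82,332 × 7/36 = $16,009. Book value $61,127.
Year 3: $82,332 × 6/36 = $13,722. Book value $47,405.
Year 4: $82,332 × 5/36 = $11,435. Book value $35,970.
Year 5: $82,332 × 4/36 = $9,148. Book value $26,822.
Year 6: $82,332 × 3/36 = $6,861. Book value $19,961.
Year 7: $82,332 × 2/36 = $4,574. Book value $15,387.

$4,574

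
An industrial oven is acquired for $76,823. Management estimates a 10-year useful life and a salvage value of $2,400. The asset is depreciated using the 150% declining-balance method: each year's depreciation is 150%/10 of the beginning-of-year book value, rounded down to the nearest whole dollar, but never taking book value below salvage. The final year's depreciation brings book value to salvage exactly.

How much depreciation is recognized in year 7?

Depreciable base = $76,823 − $2,400 = $74,423.
Year 1: ⌊$76,823 × 150%/10⌋ = $11,523. Book value $65,300.
Year 2: ⌊$65,300 × 150%/10⌋ = $9,795. Book value $55,505.
Year 3: ⌊$55,505 × 150%/10⌋ = $8,325. Book value $47,180.
Year 4: ⌊$47,180 × 150%/10⌋ = $7,077. Book value $40,103.
Year 5: ⌊$40,103 × 150%/10⌋ = $6,015. Book value $34,088.
Year 6: ⌊$34,088 × 150%/10⌋ = $5,113. Book value $28,975.
Year 7: ⌊$28,975 × 150%/10⌋ = $4,346. Book value $24,629.

$4,346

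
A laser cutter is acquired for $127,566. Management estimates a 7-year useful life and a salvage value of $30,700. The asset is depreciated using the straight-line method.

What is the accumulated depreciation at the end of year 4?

$55,352

Depreciable base = $127,566 − $30,700 = $96,866.
Annual expense = $96,866 / 7 = $13,838.
End of year 1: book value $113,728.
End of year 2: book value $99,890.
End of year 3: book value $86,052.
End of year 4: book value $72,214.
Accumulated through year 4 = $127,566 − $72,214 = $55,352.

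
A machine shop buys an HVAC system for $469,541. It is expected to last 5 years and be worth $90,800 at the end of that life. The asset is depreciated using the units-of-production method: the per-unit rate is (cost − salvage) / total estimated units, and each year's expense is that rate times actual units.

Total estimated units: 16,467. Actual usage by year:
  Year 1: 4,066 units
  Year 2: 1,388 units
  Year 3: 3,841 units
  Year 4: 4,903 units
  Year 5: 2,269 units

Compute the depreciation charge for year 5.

$52,187

Depreciable base = $469,541 − $90,800 = $378,741.
Rate = $378,741 / 16,467 units = $23 per unit.
Year 1: 4,066 × $23 = $93,518. Book value $376,023.
Year 2: 1,388 × $23 = $31,924. Book value $344,099.
Year 3: 3,841 × $23 = $88,343. Book value $255,756.
Year 4: 4,903 × $23 = $112,769. Book value $142,987.
Year 5: 2,269 × $23 = $52,187. Book value $90,800.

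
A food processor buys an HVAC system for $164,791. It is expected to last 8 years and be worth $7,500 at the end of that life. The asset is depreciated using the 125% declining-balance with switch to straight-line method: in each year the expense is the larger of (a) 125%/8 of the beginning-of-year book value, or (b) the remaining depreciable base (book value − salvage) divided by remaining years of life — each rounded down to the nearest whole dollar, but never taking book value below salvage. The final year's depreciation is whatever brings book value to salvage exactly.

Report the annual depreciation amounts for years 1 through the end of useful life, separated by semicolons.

Depreciable base = $164,791 − $7,500 = $157,291.
Year 1: DB = ⌊$164,791 × 125%/8⌋ = $25,748; SL = ⌊$157,291/8⌋ = $19,661 → take DB $25,748. Book value $139,043.
Year 2: DB = ⌊$139,043 × 125%/8⌋ = $21,725; SL = ⌊$131,543/7⌋ = $18,791 → take DB $21,725. Book value $117,318.
Year 3: DB = ⌊$117,318 × 125%/8⌋ = $18,330; SL = ⌊$109,818/6⌋ = $18,303 → take DB $18,330. Book value $98,988.
Year 4: DB = ⌊$98,988 × 125%/8⌋ = $15,466; SL = ⌊$91,488/5⌋ = $18,297 → take SL $18,297. Book value $80,691.
Year 5: DB = ⌊$80,691 × 125%/8⌋ = $12,607; SL = ⌊$73,191/4⌋ = $18,297 → take SL $18,297. Book value $62,394.
Year 6: DB = ⌊$62,394 × 125%/8⌋ = $9,749; SL = ⌊$54,894/3⌋ = $18,298 → take SL $18,298. Book value $44,096.
Year 7: DB = ⌊$44,096 × 125%/8⌋ = $6,890; SL = ⌊$36,596/2⌋ = $18,298 → take SL $18,298. Book value $25,798.
Year 8 (final): $25,798 − $7,500 = $18,298. Book value $7,500.

$25,748; $21,725; $18,330; $18,297; $18,297; $18,298; $18,298; $18,298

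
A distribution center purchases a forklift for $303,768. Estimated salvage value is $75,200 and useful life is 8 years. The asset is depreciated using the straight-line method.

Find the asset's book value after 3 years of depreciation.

$218,055

Depreciable base = $303,768 − $75,200 = $228,568.
Annual expense = $228,568 / 8 = $28,571.
End of year 1: book value $275,197.
End of year 2: book value $246,626.
End of year 3: book value $218,055.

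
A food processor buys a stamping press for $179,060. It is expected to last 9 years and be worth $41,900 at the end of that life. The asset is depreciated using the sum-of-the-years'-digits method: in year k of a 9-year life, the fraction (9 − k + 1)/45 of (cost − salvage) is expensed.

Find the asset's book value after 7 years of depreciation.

Depreciable base = $179,060 − $41,900 = $137,160.
Sum of the years' digits = 9+8+7+6+5+4+3+2+1 = 45.
Year 1: $137,160 × 9/45 = $27,432. Book value $151,628.
Year 2: $137,160 × 8/45 = $24,384. Book value $127,244.
Year 3: $137,160 × 7/45 = $21,336. Book value $105,908.
Year 4: $137,160 × 6/45 = $18,288. Book value $87,620.
Year 5: $137,160 × 5/45 = $15,240. Book value $72,380.
Year 6: $137,160 × 4/45 = $12,192. Book value $60,188.
Year 7: $137,160 × 3/45 = $9,144. Book value $51,044.

$51,044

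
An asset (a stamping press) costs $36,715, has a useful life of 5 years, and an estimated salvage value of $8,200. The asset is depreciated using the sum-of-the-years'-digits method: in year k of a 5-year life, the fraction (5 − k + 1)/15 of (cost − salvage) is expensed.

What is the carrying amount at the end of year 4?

$10,101

Depreciable base = $36,715 − $8,200 = $28,515.
Sum of the years' digits = 5+4+3+2+1 = 15.
Year 1: $28,515 × 5/15 = $9,505. Book value $27,210.
Year 2: $28,515 × 4/15 = $7,604. Book value $19,606.
Year 3: $28,515 × 3/15 = $5,703. Book value $13,903.
Year 4: $28,515 × 2/15 = $3,802. Book value $10,101.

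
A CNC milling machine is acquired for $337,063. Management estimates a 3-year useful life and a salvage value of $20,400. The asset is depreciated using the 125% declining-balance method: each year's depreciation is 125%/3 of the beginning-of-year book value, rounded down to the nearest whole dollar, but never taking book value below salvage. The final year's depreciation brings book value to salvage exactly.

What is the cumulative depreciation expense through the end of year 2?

Depreciable base = $337,063 − $20,400 = $316,663.
Year 1: ⌊$337,063 × 125%/3⌋ = $140,442. Book value $196,621.
Year 2: ⌊$196,621 × 125%/3⌋ = $81,925. Book value $114,696.
Accumulated through year 2 = $337,063 − $114,696 = $222,367.

$222,367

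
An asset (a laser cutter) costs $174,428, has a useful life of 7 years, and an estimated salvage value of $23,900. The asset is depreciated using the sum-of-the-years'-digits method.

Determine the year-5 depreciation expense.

$16,128

Depreciable base = $174,428 − $23,900 = $150,528.
Sum of the years' digits = 7+6+5+4+3+2+1 = 28.
Year 1: $150,528 × 7/28 = $37,632. Book value $136,796.
Year 2: $150,528 × 6/28 = $32,256. Book value $104,540.
Year 3: $150,528 × 5/28 = $26,880. Book value $77,660.
Year 4: $150,528 × 4/28 = $21,504. Book value $56,156.
Year 5: $150,528 × 3/28 = $16,128. Book value $40,028.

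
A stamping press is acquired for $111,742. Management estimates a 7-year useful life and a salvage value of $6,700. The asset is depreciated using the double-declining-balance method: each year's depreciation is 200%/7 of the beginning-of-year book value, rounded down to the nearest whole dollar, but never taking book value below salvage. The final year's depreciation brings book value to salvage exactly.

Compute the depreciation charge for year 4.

Depreciable base = $111,742 − $6,700 = $105,042.
Year 1: ⌊$111,742 × 200%/7⌋ = $31,926. Book value $79,816.
Year 2: ⌊$79,816 × 200%/7⌋ = $22,804. Book value $57,012.
Year 3: ⌊$57,012 × 200%/7⌋ = $16,289. Book value $40,723.
Year 4: ⌊$40,723 × 200%/7⌋ = $11,635. Book value $29,088.

$11,635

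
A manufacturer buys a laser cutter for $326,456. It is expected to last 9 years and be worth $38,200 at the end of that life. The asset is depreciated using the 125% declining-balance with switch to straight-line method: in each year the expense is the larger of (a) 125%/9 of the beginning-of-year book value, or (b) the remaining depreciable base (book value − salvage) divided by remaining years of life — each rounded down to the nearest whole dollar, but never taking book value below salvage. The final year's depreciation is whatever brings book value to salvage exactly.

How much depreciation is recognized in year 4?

$28,951

Depreciable base = $326,456 − $38,200 = $288,256.
Year 1: DB = ⌊$326,456 × 125%/9⌋ = $45,341; SL = ⌊$288,256/9⌋ = $32,028 → take DB $45,341. Book value $281,115.
Year 2: DB = ⌊$281,115 × 125%/9⌋ = $39,043; SL = ⌊$242,915/8⌋ = $30,364 → take DB $39,043. Book value $242,072.
Year 3: DB = ⌊$242,072 × 125%/9⌋ = $33,621; SL = ⌊$203,872/7⌋ = $29,124 → take DB $33,621. Book value $208,451.
Year 4: DB = ⌊$208,451 × 125%/9⌋ = $28,951; SL = ⌊$170,251/6⌋ = $28,375 → take DB $28,951. Book value $179,500.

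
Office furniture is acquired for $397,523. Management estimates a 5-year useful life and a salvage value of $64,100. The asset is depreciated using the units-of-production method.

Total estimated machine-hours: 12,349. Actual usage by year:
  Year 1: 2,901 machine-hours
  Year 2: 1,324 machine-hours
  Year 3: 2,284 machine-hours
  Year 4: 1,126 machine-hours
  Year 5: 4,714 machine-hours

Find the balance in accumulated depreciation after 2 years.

$114,075

Depreciable base = $397,523 − $64,100 = $333,423.
Rate = $333,423 / 12,349 machine-hours = $27 per machine-hour.
Year 1: 2,901 × $27 = $78,327. Book value $319,196.
Year 2: 1,324 × $27 = $35,748. Book value $283,448.
Accumulated through year 2 = $397,523 − $283,448 = $114,075.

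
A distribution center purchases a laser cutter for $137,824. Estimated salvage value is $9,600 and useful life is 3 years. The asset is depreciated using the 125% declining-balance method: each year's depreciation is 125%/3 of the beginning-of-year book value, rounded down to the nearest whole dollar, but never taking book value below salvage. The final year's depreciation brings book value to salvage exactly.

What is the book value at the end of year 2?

$46,899

Depreciable base = $137,824 − $9,600 = $128,224.
Year 1: ⌊$137,824 × 125%/3⌋ = $57,426. Book value $80,398.
Year 2: ⌊$80,398 × 125%/3⌋ = $33,499. Book value $46,899.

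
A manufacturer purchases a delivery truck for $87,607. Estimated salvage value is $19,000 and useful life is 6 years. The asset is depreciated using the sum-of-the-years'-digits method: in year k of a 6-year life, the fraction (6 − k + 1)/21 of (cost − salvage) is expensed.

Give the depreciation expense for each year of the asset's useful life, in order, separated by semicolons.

Depreciable base = $87,607 − $19,000 = $68,607.
Sum of the years' digits = 6+5+4+3+2+1 = 21.
Year 1: $68,607 × 6/21 = $19,602. Book value $68,005.
Year 2: $68,607 × 5/21 = $16,335. Book value $51,670.
Year 3: $68,607 × 4/21 = $13,068. Book value $38,602.
Year 4: $68,607 × 3/21 = $9,801. Book value $28,801.
Year 5: $68,607 × 2/21 = $6,534. Book value $22,267.
Year 6: $68,607 × 1/21 = $3,267. Book value $19,000.

$19,602; $16,335; $13,068; $9,801; $6,534; $3,267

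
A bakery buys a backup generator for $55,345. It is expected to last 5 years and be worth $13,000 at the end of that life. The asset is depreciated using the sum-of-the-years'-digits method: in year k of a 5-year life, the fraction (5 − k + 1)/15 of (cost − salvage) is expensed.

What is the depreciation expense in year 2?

$11,292

Depreciable base = $55,345 − $13,000 = $42,345.
Sum of the years' digits = 5+4+3+2+1 = 15.
Year 1: $42,345 × 5/15 = $14,115. Book value $41,230.
Year 2: $42,345 × 4/15 = $11,292. Book value $29,938.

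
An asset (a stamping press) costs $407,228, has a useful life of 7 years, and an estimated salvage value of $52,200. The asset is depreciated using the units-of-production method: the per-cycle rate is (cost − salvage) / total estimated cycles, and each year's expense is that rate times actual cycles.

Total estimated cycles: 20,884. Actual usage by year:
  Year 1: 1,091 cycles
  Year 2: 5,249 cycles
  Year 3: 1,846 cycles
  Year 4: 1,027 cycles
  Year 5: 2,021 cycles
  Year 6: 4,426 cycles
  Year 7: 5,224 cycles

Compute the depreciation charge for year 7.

$88,808

Depreciable base = $407,228 − $52,200 = $355,028.
Rate = $355,028 / 20,884 cycles = $17 per cycle.
Year 1: 1,091 × $17 = $18,547. Book value $388,681.
Year 2: 5,249 × $17 = $89,233. Book value $299,448.
Year 3: 1,846 × $17 = $31,382. Book value $268,066.
Year 4: 1,027 × $17 = $17,459. Book value $250,607.
Year 5: 2,021 × $17 = $34,357. Book value $216,250.
Year 6: 4,426 × $17 = $75,242. Book value $141,008.
Year 7: 5,224 × $17 = $88,808. Book value $52,200.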